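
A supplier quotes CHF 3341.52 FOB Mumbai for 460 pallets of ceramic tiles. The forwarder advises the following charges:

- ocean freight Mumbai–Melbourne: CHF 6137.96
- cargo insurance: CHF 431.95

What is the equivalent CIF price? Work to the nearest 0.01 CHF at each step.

From FOB to CIF, the seller additionally bears: freight, insurance.
CIF price = 3341.52 + 6137.96 + 431.95 = 9911.43

CIF price: CHF 9911.43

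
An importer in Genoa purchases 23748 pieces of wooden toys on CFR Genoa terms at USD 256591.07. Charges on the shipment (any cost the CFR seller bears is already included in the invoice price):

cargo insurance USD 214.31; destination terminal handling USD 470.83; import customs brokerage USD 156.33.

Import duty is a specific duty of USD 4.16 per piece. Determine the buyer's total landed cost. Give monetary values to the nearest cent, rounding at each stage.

Total landed cost: USD 356224.22

CFR: the seller pays costs through ocean freight to the destination port, but not insurance.
CIF value = CFR price + insurance = 256591.07 + 214.31 = 256805.38
Import duty = 23748 × 4.16 = 98791.68
Buyer bears: insurance 214.31 + destination terminal 470.83 + brokerage 156.33 + duty 98791.68 = 99633.15
Landed cost = invoice 256591.07 + 99633.15 = 356224.22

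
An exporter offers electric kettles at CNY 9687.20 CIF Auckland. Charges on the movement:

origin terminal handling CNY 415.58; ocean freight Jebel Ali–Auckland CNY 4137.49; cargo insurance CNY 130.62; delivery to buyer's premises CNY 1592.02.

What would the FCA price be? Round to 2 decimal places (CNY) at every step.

Not relevant to the conversion: delivery — on the buyer under both terms; not part of either seller's price.
From CIF to FCA, the seller no longer bears: origin terminal, freight, insurance.
FCA price = 9687.20 − 415.58 − 4137.49 − 130.62 = 5003.51

FCA price: CNY 5003.51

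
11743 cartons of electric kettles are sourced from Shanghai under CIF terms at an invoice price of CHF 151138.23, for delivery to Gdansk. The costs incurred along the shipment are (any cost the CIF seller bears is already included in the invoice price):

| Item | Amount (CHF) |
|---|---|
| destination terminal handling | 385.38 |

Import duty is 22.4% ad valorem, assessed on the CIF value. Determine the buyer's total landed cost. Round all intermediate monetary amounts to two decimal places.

CIF: the seller pays costs through ocean freight and marine insurance to the destination port.
The CIF price already equals the CIF value: 151138.23
Import duty = 151138.23 × 22.4% = 33854.96
Buyer bears: destination terminal 385.38 + duty 33854.96 = 34240.34
Landed cost = invoice 151138.23 + 34240.34 = 185378.57

Total landed cost: CHF 185378.57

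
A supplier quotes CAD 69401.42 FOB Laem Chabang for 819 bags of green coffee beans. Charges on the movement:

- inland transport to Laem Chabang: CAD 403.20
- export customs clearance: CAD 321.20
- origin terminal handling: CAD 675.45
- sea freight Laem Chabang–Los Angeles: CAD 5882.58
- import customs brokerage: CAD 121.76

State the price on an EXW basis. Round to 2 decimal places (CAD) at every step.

EXW price: CAD 68001.57

Not relevant to the conversion: freight, brokerage — on the buyer under both terms; not part of either seller's price.
From FOB to EXW, the seller no longer bears: inland to port, export clearance, origin terminal.
EXW price = 69401.42 − 403.20 − 321.20 − 675.45 = 68001.57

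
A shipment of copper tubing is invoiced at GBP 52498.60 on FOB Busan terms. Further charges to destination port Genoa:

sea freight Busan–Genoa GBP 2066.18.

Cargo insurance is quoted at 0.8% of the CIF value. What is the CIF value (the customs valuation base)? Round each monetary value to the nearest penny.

CIF value: GBP 55004.82

Let C be the CIF value. C = FOB price + freight + 0.8% × C
C − 0.8% × C = 52498.60 + 2066.18
0.992 × C = 54564.78
C = 54564.78 / 0.992 = 55004.82
Insurance premium = 0.8% × 55004.82 = 440.04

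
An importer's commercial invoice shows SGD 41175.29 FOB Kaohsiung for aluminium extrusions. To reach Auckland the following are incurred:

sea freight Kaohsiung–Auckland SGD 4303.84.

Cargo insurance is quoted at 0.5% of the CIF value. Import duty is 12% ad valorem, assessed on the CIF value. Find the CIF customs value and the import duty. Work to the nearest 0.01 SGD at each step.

Let C be the CIF value. C = FOB price + freight + 0.5% × C
C − 0.5% × C = 41175.29 + 4303.84
0.995 × C = 45479.13
C = 45479.13 / 0.995 = 45707.67
Insurance premium = 0.5% × 45707.67 = 228.54
Import duty = 45707.67 × 12% = 5484.92

CIF value: SGD 45707.67; import duty: SGD 5484.92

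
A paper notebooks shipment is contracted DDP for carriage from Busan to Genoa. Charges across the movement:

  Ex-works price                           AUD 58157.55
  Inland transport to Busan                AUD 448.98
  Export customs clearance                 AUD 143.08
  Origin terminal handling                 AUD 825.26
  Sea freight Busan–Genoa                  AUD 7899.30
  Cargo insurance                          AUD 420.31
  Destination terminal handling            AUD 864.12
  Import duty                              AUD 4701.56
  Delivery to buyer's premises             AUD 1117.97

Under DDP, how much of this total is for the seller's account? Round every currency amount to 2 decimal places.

Seller's account: AUD 74578.13

DDP: the seller bears all costs including import duty.
Seller's account: goods 58157.55 + inland to port 448.98 + export clearance 143.08 + origin terminal 825.26 + freight 7899.30 + insurance 420.31 + destination terminal 864.12 + duty 4701.56 + delivery 1117.97 = 74578.13
Buyer's account: 0.00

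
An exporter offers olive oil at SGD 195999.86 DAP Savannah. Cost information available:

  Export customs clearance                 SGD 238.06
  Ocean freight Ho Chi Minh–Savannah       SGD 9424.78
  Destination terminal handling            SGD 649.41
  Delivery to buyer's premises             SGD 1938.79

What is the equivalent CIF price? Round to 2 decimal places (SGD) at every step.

Not relevant to the conversion: export clearance, freight — on the seller under both DAP and CIF; already in the DAP price and stays in the CIF price.
From DAP to CIF, the seller no longer bears: destination terminal, delivery.
CIF price = 195999.86 − 649.41 − 1938.79 = 193411.66

CIF price: SGD 193411.66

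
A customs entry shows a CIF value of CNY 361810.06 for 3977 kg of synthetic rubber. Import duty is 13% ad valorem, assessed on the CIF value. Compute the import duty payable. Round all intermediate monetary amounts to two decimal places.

Import duty: CNY 47035.31

Import duty = 361810.06 × 13% = 47035.31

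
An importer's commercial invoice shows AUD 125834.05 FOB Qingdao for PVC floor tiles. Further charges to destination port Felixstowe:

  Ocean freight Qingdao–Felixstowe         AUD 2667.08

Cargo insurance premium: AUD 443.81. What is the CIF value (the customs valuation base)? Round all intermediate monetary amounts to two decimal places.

CIF value: AUD 128944.94

CIF = FOB price + freight + insurance
CIF = 125834.05 + 2667.08 + 443.81 = 128944.94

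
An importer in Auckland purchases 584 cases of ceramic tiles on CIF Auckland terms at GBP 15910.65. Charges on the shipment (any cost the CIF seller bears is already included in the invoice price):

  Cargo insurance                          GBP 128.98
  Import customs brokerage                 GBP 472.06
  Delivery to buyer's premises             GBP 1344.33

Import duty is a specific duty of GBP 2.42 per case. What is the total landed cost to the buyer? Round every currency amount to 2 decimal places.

CIF: the seller pays costs through ocean freight and marine insurance to the destination port.
Already in the invoice (seller's account under CIF): insurance — exclude.
The CIF price already equals the CIF value: 15910.65
Import duty = 584 × 2.42 = 1413.28
Buyer bears: brokerage 472.06 + delivery 1344.33 + duty 1413.28 = 3229.67
Landed cost = invoice 15910.65 + 3229.67 = 19140.32

Total landed cost: GBP 19140.32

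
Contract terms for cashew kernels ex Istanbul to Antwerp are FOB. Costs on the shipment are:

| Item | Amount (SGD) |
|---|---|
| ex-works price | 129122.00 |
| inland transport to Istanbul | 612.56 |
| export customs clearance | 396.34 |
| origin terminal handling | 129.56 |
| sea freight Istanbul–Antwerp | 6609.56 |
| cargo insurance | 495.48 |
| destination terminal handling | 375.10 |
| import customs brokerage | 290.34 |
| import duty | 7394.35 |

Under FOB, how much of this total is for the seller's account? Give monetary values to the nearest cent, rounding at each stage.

FOB: the seller bears costs until goods are on board at the origin port; the buyer bears freight, insurance and all costs thereafter.
Seller's account: goods 129122.00 + inland to port 612.56 + export clearance 396.34 + origin terminal 129.56 = 130260.46
Buyer's account: freight 6609.56 + insurance 495.48 + destination terminal 375.10 + brokerage 290.34 + duty 7394.35 = 15164.83

Seller's account: SGD 130260.46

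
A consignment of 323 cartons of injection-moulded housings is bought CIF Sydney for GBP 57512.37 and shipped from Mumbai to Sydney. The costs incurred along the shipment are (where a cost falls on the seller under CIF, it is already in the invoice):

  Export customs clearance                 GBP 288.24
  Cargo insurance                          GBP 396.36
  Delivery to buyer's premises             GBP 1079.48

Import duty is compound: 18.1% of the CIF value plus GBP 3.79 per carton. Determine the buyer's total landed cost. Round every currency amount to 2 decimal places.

CIF: the seller pays costs through ocean freight and marine insurance to the destination port.
Already in the invoice (seller's account under CIF): export clearance, insurance — exclude.
The CIF price already equals the CIF value: 57512.37
Ad valorem component: 57512.37 × 18.1% = 10409.74
Specific component: 323 × 3.79 = 1224.17
Import duty = 10409.74 + 1224.17 = 11633.91
Buyer bears: delivery 1079.48 + duty 11633.91 = 12713.39
Landed cost = invoice 57512.37 + 12713.39 = 70225.76

Total landed cost: GBP 70225.76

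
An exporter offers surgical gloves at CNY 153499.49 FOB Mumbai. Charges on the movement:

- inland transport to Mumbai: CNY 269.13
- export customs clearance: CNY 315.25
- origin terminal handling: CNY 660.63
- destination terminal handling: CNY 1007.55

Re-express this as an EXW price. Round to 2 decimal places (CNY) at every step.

Not relevant to the conversion: destination terminal — on the buyer under both terms; not part of either seller's price.
From FOB to EXW, the seller no longer bears: inland to port, export clearance, origin terminal.
EXW price = 153499.49 − 269.13 − 315.25 − 660.63 = 152254.48

EXW price: CNY 152254.48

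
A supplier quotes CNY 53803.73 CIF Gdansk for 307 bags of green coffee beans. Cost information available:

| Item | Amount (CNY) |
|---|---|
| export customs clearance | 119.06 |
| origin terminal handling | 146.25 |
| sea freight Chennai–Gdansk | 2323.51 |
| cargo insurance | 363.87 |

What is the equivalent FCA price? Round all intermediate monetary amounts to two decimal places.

Not relevant to the conversion: export clearance — on the seller under both CIF and FCA; already in the CIF price and stays in the FCA price.
From CIF to FCA, the seller no longer bears: origin terminal, freight, insurance.
FCA price = 53803.73 − 146.25 − 2323.51 − 363.87 = 50970.10

FCA price: CNY 50970.10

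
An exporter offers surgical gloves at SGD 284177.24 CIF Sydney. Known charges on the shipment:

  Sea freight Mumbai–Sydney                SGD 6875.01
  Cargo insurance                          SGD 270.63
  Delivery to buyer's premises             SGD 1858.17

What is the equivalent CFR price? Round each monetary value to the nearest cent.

CFR price: SGD 283906.61

Not relevant to the conversion: freight — on the seller under both CIF and CFR; already in the CIF price and stays in the CFR price. delivery — on the buyer under both terms; not part of either seller's price.
From CIF to CFR, the seller no longer bears: insurance.
CFR price = 284177.24 − 270.63 = 283906.61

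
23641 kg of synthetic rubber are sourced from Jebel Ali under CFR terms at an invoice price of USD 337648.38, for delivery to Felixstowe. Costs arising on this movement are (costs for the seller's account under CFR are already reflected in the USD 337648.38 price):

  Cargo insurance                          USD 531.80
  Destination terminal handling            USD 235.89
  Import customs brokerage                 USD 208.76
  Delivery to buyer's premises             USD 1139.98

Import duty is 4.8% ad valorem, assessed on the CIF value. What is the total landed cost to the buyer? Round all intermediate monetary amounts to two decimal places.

Total landed cost: USD 355997.46

CFR: the seller pays costs through ocean freight to the destination port, but not insurance.
CIF value = CFR price + insurance = 337648.38 + 531.80 = 338180.18
Import duty = 338180.18 × 4.8% = 16232.65
Buyer bears: insurance 531.80 + destination terminal 235.89 + brokerage 208.76 + delivery 1139.98 + duty 16232.65 = 18349.08
Landed cost = invoice 337648.38 + 18349.08 = 355997.46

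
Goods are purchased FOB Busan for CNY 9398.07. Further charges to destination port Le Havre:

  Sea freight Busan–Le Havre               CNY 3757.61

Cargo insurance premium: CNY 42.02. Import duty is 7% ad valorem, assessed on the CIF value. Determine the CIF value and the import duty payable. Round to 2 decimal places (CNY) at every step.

CIF = FOB price + freight + insurance
CIF = 9398.07 + 3757.61 + 42.02 = 13197.70
Import duty = 13197.70 × 7% = 923.84

CIF value: CNY 13197.70; import duty: CNY 923.84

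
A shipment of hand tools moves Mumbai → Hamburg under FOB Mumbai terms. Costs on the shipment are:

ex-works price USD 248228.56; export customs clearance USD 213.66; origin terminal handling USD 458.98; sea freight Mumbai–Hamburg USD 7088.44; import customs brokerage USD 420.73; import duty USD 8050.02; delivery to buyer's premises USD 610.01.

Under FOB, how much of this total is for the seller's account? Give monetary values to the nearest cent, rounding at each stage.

Seller's account: USD 248901.20

FOB: the seller bears costs until goods are on board at the origin port; the buyer bears freight, insurance and all costs thereafter.
Seller's account: goods 248228.56 + export clearance 213.66 + origin terminal 458.98 = 248901.20
Buyer's account: freight 7088.44 + brokerage 420.73 + duty 8050.02 + delivery 610.01 = 16169.20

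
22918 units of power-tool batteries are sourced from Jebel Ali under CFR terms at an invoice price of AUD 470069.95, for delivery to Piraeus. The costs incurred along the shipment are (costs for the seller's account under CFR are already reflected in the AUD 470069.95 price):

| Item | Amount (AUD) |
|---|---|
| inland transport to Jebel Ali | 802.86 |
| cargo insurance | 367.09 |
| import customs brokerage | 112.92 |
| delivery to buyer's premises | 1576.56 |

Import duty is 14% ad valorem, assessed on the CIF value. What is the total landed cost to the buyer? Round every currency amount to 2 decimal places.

Total landed cost: AUD 537987.71

CFR: the seller pays costs through ocean freight to the destination port, but not insurance.
Already in the invoice (seller's account under CFR): inland to port — exclude.
CIF value = CFR price + insurance = 470069.95 + 367.09 = 470437.04
Import duty = 470437.04 × 14% = 65861.19
Buyer bears: insurance 367.09 + brokerage 112.92 + delivery 1576.56 + duty 65861.19 = 67917.76
Landed cost = invoice 470069.95 + 67917.76 = 537987.71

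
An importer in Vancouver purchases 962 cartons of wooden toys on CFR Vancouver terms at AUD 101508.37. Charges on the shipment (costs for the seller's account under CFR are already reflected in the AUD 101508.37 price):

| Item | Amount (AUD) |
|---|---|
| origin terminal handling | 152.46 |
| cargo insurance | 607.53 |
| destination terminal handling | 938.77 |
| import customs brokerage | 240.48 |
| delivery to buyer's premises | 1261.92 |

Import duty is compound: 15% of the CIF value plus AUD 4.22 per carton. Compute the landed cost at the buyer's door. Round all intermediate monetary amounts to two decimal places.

CFR: the seller pays costs through ocean freight to the destination port, but not insurance.
Already in the invoice (seller's account under CFR): origin terminal — exclude.
CIF value = CFR price + insurance = 101508.37 + 607.53 = 102115.90
Ad valorem component: 102115.90 × 15% = 15317.39
Specific component: 962 × 4.22 = 4059.64
Import duty = 15317.39 + 4059.64 = 19377.03
Buyer bears: insurance 607.53 + destination terminal 938.77 + brokerage 240.48 + delivery 1261.92 + duty 19377.03 = 22425.73
Landed cost = invoice 101508.37 + 22425.73 = 123934.10

Total landed cost: AUD 123934.10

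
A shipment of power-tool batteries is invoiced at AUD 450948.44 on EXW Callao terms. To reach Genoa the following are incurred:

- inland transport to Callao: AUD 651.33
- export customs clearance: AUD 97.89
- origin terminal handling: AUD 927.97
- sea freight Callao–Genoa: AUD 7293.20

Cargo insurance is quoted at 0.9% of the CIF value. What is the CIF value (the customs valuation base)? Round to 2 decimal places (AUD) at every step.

Let C be the CIF value. C = EXW price + pre-shipment costs + freight + 0.9% × C
C − 0.9% × C = 450948.44 + 651.33 + 97.89 + 927.97 + 7293.20
0.991 × C = 459918.83
C = 459918.83 / 0.991 = 464095.69
Insurance premium = 0.9% × 464095.69 = 4176.86

CIF value: AUD 464095.69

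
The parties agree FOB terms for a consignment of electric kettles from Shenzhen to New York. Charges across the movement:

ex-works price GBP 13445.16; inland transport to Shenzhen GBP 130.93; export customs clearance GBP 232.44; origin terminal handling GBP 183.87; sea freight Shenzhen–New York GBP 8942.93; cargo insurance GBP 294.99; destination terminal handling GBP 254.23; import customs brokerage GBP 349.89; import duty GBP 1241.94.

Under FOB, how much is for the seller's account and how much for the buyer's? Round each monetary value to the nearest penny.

FOB: the seller bears costs until goods are on board at the origin port; the buyer bears freight, insurance and all costs thereafter.
Seller's account: goods 13445.16 + inland to port 130.93 + export clearance 232.44 + origin terminal 183.87 = 13992.40
Buyer's account: freight 8942.93 + insurance 294.99 + destination terminal 254.23 + brokerage 349.89 + duty 1241.94 = 11083.98

Seller: GBP 13992.40; buyer: GBP 11083.98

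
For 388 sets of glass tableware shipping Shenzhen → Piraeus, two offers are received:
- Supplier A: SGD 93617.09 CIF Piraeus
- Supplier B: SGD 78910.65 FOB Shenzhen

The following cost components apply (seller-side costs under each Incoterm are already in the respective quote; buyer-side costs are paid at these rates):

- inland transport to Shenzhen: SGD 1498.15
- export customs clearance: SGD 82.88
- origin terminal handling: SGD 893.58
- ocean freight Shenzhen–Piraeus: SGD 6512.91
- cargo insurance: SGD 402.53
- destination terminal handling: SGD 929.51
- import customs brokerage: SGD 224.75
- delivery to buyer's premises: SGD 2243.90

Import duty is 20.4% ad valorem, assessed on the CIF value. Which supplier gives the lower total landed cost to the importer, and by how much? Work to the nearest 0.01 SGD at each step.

Supplier A (CIF):
The CIF price already equals the CIF value: 93617.09
Import duty = 93617.09 × 20.4% = 19097.89
Buyer bears (A): 929.51 + 224.75 + 2243.90 = 3398.16
Landed cost (A) = invoice 93617.09 + 3398.16 + duty 19097.89 = 116113.14
Supplier B (FOB):
CIF value = FOB price + freight + insurance = 78910.65 + 6512.91 + 402.53 = 85826.09
Import duty = 85826.09 × 20.4% = 17508.52
Buyer bears (B): 6512.91 + 402.53 + 929.51 + 224.75 + 2243.90 = 10313.60
Landed cost (B) = invoice 78910.65 + 10313.60 + duty 17508.52 = 106732.77
Difference = |116113.14 − 106732.77| = 9380.37

Supplier B is cheaper by SGD 9380.37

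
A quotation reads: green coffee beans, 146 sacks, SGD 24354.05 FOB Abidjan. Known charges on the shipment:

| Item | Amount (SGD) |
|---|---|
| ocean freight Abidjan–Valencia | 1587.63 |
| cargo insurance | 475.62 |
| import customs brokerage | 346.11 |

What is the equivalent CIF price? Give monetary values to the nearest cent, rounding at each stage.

CIF price: SGD 26417.30

Not relevant to the conversion: brokerage — on the buyer under both terms; not part of either seller's price.
From FOB to CIF, the seller additionally bears: freight, insurance.
CIF price = 24354.05 + 1587.63 + 475.62 = 26417.30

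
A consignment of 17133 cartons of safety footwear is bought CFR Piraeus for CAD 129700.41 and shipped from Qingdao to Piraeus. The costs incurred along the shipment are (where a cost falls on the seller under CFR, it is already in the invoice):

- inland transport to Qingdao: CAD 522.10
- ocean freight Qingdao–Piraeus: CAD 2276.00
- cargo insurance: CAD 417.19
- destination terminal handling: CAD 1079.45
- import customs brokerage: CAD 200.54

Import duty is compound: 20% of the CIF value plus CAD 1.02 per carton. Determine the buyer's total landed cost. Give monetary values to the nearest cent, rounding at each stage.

CFR: the seller pays costs through ocean freight to the destination port, but not insurance.
Already in the invoice (seller's account under CFR): inland to port, freight — exclude.
CIF value = CFR price + insurance = 129700.41 + 417.19 = 130117.60
Ad valorem component: 130117.60 × 20% = 26023.52
Specific component: 17133 × 1.02 = 17475.66
Import duty = 26023.52 + 17475.66 = 43499.18
Buyer bears: insurance 417.19 + destination terminal 1079.45 + brokerage 200.54 + duty 43499.18 = 45196.36
Landed cost = invoice 129700.41 + 45196.36 = 174896.77

Total landed cost: CAD 174896.77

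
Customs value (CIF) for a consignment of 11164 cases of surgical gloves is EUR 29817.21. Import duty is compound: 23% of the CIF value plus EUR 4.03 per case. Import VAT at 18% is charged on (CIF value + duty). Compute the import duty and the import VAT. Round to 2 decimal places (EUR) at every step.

Ad valorem component: 29817.21 × 23% = 6857.96
Specific component: 11164 × 4.03 = 44990.92
Import duty = 6857.96 + 44990.92 = 51848.88
VAT base = CIF + duty = 29817.21 + 51848.88 = 81666.09
Import VAT = 81666.09 × 18% = 14699.90

Import duty: EUR 51848.88; import VAT: EUR 14699.90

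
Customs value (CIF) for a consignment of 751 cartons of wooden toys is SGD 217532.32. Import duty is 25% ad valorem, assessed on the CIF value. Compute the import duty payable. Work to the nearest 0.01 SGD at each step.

Import duty = 217532.32 × 25% = 54383.08

Import duty: SGD 54383.08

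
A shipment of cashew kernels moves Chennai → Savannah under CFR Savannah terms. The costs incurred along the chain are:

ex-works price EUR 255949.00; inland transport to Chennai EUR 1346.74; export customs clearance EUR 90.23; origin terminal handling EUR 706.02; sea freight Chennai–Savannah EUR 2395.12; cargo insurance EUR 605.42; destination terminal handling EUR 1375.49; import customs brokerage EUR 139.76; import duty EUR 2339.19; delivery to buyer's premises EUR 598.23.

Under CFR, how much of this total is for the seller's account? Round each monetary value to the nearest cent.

Seller's account: EUR 260487.11

CFR: the seller pays costs through ocean freight to the destination port, but not insurance.
Seller's account: goods 255949.00 + inland to port 1346.74 + export clearance 90.23 + origin terminal 706.02 + freight 2395.12 = 260487.11
Buyer's account: insurance 605.42 + destination terminal 1375.49 + brokerage 139.76 + duty 2339.19 + delivery 598.23 = 5058.09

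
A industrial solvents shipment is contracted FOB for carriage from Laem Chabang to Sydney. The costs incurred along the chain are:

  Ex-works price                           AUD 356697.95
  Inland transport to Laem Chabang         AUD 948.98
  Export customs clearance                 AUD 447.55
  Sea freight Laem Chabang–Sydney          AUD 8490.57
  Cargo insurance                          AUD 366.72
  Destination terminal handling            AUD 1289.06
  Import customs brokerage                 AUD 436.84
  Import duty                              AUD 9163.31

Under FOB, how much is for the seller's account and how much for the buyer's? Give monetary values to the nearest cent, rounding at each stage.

Seller: AUD 358094.48; buyer: AUD 19746.50

FOB: the seller bears costs until goods are on board at the origin port; the buyer bears freight, insurance and all costs thereafter.
Seller's account: goods 356697.95 + inland to port 948.98 + export clearance 447.55 = 358094.48
Buyer's account: freight 8490.57 + insurance 366.72 + destination terminal 1289.06 + brokerage 436.84 + duty 9163.31 = 19746.50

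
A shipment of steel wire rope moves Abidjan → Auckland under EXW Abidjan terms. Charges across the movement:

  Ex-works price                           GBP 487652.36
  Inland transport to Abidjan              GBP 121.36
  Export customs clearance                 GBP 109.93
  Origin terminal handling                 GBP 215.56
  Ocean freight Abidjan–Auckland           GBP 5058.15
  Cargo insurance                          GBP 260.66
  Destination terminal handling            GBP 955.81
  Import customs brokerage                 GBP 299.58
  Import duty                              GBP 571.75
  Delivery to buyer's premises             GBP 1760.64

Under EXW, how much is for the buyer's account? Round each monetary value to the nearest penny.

Buyer's account: GBP 9353.44

EXW: the seller makes goods available at their premises; the buyer bears all onward costs.
Seller's account: goods 487652.36 = 487652.36
Buyer's account: inland to port 121.36 + export clearance 109.93 + origin terminal 215.56 + freight 5058.15 + insurance 260.66 + destination terminal 955.81 + brokerage 299.58 + duty 571.75 + delivery 1760.64 = 9353.44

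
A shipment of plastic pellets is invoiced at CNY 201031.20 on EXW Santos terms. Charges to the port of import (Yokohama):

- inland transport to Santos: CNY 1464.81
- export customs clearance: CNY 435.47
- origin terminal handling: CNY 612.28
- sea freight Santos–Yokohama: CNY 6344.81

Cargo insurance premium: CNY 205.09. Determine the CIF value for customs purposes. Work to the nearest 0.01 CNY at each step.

CIF = EXW price + pre-shipment costs + freight + insurance
CIF = 201031.20 + 1464.81 + 435.47 + 612.28 + 6344.81 + 205.09 = 210093.66

CIF value: CNY 210093.66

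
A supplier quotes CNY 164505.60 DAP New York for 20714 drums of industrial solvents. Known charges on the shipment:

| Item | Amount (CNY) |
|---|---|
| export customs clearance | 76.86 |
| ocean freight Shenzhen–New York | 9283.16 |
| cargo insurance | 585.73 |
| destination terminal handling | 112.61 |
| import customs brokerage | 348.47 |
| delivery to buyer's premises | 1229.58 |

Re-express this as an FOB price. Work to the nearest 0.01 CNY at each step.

Not relevant to the conversion: export clearance — on the seller under both DAP and FOB; already in the DAP price and stays in the FOB price. brokerage — on the buyer under both terms; not part of either seller's price.
From DAP to FOB, the seller no longer bears: freight, insurance, destination terminal, delivery.
FOB price = 164505.60 − 9283.16 − 585.73 − 112.61 − 1229.58 = 153294.52

FOB price: CNY 153294.52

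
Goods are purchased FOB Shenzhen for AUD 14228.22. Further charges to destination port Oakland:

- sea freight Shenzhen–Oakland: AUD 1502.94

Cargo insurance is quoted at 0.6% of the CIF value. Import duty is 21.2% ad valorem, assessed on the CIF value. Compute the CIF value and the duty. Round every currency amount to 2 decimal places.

Let C be the CIF value. C = FOB price + freight + 0.6% × C
C − 0.6% × C = 14228.22 + 1502.94
0.994 × C = 15731.16
C = 15731.16 / 0.994 = 15826.12
Insurance premium = 0.6% × 15826.12 = 94.96
Import duty = 15826.12 × 21.2% = 3355.14

CIF value: AUD 15826.12; import duty: AUD 3355.14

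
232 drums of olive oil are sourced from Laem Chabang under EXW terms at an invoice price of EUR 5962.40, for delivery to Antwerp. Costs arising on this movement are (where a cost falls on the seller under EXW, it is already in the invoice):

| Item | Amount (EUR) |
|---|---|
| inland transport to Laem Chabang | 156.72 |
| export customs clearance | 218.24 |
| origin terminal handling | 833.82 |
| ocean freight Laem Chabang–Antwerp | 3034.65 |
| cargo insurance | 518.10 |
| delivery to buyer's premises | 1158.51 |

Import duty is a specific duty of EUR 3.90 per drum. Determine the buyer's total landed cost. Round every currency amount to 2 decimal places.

EXW: the seller makes goods available at their premises; the buyer bears all onward costs.
CIF value = EXW price + inland to port + export clearance + origin terminal + freight + insurance = 5962.40 + 156.72 + 218.24 + 833.82 + 3034.65 + 518.10 = 10723.93
Import duty = 232 × 3.90 = 904.80
Buyer bears: inland to port 156.72 + export clearance 218.24 + origin terminal 833.82 + freight 3034.65 + insurance 518.10 + delivery 1158.51 + duty 904.80 = 6824.84
Landed cost = invoice 5962.40 + 6824.84 = 12787.24

Total landed cost: EUR 12787.24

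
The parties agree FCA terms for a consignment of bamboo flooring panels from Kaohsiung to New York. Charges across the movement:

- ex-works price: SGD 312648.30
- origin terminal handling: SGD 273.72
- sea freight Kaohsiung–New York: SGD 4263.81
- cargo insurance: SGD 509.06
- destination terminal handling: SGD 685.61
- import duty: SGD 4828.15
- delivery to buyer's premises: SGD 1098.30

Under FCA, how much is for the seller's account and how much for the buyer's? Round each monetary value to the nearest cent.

FCA: the seller delivers export-cleared goods to the carrier; the buyer bears costs from that point.
Seller's account: goods 312648.30 = 312648.30
Buyer's account: origin terminal 273.72 + freight 4263.81 + insurance 509.06 + destination terminal 685.61 + duty 4828.15 + delivery 1098.30 = 11658.65

Seller: SGD 312648.30; buyer: SGD 11658.65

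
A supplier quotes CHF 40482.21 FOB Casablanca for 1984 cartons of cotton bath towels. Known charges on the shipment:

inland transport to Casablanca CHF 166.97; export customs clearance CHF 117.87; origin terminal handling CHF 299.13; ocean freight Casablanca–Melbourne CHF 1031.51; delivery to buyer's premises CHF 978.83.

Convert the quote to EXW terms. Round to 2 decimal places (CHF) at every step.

Not relevant to the conversion: freight, delivery — on the buyer under both terms; not part of either seller's price.
From FOB to EXW, the seller no longer bears: inland to port, export clearance, origin terminal.
EXW price = 40482.21 − 166.97 − 117.87 − 299.13 = 39898.24

EXW price: CHF 39898.24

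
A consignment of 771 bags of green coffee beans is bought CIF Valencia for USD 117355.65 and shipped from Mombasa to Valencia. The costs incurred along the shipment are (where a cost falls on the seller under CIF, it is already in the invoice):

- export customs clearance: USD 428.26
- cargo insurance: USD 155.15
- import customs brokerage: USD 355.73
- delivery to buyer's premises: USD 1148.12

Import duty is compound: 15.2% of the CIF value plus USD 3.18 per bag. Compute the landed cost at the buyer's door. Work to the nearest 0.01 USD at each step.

Total landed cost: USD 139149.34

CIF: the seller pays costs through ocean freight and marine insurance to the destination port.
Already in the invoice (seller's account under CIF): export clearance, insurance — exclude.
The CIF price already equals the CIF value: 117355.65
Ad valorem component: 117355.65 × 15.2% = 17838.06
Specific component: 771 × 3.18 = 2451.78
Import duty = 17838.06 + 2451.78 = 20289.84
Buyer bears: brokerage 355.73 + delivery 1148.12 + duty 20289.84 = 21793.69
Landed cost = invoice 117355.65 + 21793.69 = 139149.34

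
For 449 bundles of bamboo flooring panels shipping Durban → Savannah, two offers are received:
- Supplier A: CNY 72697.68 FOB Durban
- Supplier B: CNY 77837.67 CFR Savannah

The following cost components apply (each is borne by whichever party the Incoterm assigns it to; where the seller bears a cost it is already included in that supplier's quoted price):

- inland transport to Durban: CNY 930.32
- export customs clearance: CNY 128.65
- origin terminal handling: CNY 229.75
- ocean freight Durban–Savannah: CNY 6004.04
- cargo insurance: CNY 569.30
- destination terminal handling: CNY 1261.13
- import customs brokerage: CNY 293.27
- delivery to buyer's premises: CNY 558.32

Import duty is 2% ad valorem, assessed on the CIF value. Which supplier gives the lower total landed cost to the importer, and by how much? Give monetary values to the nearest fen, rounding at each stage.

Supplier A (FOB):
CIF value = FOB price + freight + insurance = 72697.68 + 6004.04 + 569.30 = 79271.02
Import duty = 79271.02 × 2% = 1585.42
Buyer bears (A): 6004.04 + 569.30 + 1261.13 + 293.27 + 558.32 = 8686.06
Landed cost (A) = invoice 72697.68 + 8686.06 + duty 1585.42 = 82969.16
Supplier B (CFR):
CIF value = CFR price + insurance = 77837.67 + 569.30 = 78406.97
Import duty = 78406.97 × 2% = 1568.14
Buyer bears (B): 569.30 + 1261.13 + 293.27 + 558.32 = 2682.02
Landed cost (B) = invoice 77837.67 + 2682.02 + duty 1568.14 = 82087.83
Difference = |82969.16 − 82087.83| = 881.33

Supplier B is cheaper by CNY 881.33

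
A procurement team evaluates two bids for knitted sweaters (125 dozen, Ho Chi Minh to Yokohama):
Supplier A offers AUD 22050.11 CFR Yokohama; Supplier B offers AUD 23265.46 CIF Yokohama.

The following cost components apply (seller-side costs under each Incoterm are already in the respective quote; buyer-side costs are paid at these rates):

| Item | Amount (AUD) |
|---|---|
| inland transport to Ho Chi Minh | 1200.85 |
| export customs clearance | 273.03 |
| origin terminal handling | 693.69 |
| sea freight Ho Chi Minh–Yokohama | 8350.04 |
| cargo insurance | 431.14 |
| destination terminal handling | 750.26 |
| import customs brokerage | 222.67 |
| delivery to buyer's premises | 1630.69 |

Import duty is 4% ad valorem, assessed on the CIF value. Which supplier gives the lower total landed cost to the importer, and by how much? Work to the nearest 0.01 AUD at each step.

Supplier A is cheaper by AUD 815.58

Supplier A (CFR):
CIF value = CFR price + insurance = 22050.11 + 431.14 = 22481.25
Import duty = 22481.25 × 4% = 899.25
Buyer bears (A): 431.14 + 750.26 + 222.67 + 1630.69 = 3034.76
Landed cost (A) = invoice 22050.11 + 3034.76 + duty 899.25 = 25984.12
Supplier B (CIF):
The CIF price already equals the CIF value: 23265.46
Import duty = 23265.46 × 4% = 930.62
Buyer bears (B): 750.26 + 222.67 + 1630.69 = 2603.62
Landed cost (B) = invoice 23265.46 + 2603.62 + duty 930.62 = 26799.70
Difference = |25984.12 − 26799.70| = 815.58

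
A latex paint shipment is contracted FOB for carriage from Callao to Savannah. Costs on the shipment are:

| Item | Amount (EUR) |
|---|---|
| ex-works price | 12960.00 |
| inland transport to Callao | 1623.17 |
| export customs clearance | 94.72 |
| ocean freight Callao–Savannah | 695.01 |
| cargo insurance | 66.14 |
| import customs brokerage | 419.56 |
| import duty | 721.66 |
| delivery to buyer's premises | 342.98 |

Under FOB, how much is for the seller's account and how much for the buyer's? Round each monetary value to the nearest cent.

Seller: EUR 14677.89; buyer: EUR 2245.35

FOB: the seller bears costs until goods are on board at the origin port; the buyer bears freight, insurance and all costs thereafter.
Seller's account: goods 12960.00 + inland to port 1623.17 + export clearance 94.72 = 14677.89
Buyer's account: freight 695.01 + insurance 66.14 + brokerage 419.56 + duty 721.66 + delivery 342.98 = 2245.35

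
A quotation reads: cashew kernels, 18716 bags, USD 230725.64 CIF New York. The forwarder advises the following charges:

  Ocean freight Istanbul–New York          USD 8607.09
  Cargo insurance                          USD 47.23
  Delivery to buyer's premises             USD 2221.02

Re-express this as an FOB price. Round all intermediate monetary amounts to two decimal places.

Not relevant to the conversion: delivery — on the buyer under both terms; not part of either seller's price.
From CIF to FOB, the seller no longer bears: freight, insurance.
FOB price = 230725.64 − 8607.09 − 47.23 = 222071.32

FOB price: USD 222071.32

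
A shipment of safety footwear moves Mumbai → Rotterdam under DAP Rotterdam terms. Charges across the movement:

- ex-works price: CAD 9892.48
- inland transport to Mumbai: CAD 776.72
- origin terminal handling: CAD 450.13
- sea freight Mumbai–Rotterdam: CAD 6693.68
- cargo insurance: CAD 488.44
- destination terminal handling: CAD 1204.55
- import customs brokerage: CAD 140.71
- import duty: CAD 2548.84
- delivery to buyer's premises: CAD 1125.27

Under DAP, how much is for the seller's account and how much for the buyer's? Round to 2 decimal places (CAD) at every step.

DAP: the seller bears all costs to the named destination except import duty and clearance.
Seller's account: goods 9892.48 + inland to port 776.72 + origin terminal 450.13 + freight 6693.68 + insurance 488.44 + destination terminal 1204.55 + delivery 1125.27 = 20631.27
Buyer's account: brokerage 140.71 + duty 2548.84 = 2689.55

Seller: CAD 20631.27; buyer: CAD 2689.55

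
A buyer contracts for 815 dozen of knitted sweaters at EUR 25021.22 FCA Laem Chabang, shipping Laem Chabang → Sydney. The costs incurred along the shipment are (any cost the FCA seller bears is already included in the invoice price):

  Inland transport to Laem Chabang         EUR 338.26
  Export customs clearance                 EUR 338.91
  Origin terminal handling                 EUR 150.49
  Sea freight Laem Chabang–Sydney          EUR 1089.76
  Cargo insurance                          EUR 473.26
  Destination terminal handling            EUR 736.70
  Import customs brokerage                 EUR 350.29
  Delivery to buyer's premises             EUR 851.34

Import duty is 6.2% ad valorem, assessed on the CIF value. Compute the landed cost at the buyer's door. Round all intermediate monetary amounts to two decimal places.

Total landed cost: EUR 30330.61

FCA: the seller delivers export-cleared goods to the carrier; the buyer bears costs from that point.
Already in the invoice (seller's account under FCA): inland to port, export clearance — exclude.
CIF value = FCA price + origin terminal + freight + insurance = 25021.22 + 150.49 + 1089.76 + 473.26 = 26734.73
Import duty = 26734.73 × 6.2% = 1657.55
Buyer bears: origin terminal 150.49 + freight 1089.76 + insurance 473.26 + destination terminal 736.70 + brokerage 350.29 + delivery 851.34 + duty 1657.55 = 5309.39
Landed cost = invoice 25021.22 + 5309.39 = 30330.61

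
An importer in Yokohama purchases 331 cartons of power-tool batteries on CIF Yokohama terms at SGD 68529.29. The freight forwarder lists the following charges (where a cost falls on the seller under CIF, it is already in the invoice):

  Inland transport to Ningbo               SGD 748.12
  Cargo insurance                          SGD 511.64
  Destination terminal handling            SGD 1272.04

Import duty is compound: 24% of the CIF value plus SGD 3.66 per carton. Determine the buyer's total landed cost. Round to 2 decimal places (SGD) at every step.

Total landed cost: SGD 87459.82

CIF: the seller pays costs through ocean freight and marine insurance to the destination port.
Already in the invoice (seller's account under CIF): inland to port, insurance — exclude.
The CIF price already equals the CIF value: 68529.29
Ad valorem component: 68529.29 × 24% = 16447.03
Specific component: 331 × 3.66 = 1211.46
Import duty = 16447.03 + 1211.46 = 17658.49
Buyer bears: destination terminal 1272.04 + duty 17658.49 = 18930.53
Landed cost = invoice 68529.29 + 18930.53 = 87459.82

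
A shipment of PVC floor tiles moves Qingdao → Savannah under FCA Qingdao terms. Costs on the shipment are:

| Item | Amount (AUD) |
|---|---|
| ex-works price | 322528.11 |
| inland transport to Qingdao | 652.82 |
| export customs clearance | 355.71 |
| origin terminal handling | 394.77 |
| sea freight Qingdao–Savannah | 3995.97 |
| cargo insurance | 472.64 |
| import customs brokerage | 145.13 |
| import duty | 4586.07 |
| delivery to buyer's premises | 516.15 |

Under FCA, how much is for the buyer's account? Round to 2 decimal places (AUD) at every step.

FCA: the seller delivers export-cleared goods to the carrier; the buyer bears costs from that point.
Seller's account: goods 322528.11 + inland to port 652.82 + export clearance 355.71 = 323536.64
Buyer's account: origin terminal 394.77 + freight 3995.97 + insurance 472.64 + brokerage 145.13 + duty 4586.07 + delivery 516.15 = 10110.73

Buyer's account: AUD 10110.73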